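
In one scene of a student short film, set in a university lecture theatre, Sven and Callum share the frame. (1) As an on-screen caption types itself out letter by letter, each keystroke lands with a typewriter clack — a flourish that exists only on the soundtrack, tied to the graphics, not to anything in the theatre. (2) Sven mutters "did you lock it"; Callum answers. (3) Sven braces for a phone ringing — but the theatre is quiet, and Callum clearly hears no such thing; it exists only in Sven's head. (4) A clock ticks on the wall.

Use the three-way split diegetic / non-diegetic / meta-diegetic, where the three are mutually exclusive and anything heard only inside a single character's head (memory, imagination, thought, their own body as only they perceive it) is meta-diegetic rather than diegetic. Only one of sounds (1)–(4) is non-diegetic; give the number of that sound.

(1) is non-diegetic: it accompanies on-screen graphics, not anything inside the story world.
(2) is diegetic: Sven is a character speaking aloud in the scene.
Sound (3): Sven alone 'hears' it — an imagined sound, not present in the space, so meta-diegetic.
(4) the sound comes from a clock physically present in the location → diegetic.
Only (1) is non-diegetic.

1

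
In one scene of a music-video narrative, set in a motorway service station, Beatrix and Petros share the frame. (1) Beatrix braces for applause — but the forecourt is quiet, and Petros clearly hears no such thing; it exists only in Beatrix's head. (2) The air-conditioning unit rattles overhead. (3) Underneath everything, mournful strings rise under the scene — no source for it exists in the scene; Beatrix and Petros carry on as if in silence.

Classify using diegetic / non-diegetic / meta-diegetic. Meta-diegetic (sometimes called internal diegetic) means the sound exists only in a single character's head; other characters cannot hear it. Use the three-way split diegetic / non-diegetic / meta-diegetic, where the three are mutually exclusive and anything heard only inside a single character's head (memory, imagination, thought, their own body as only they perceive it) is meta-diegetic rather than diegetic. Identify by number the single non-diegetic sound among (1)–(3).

(1) the sound is imagined by Beatrix; nothing in the story world is producing it and Petros can't hear it → meta-diegetic.
(2) the air-conditioning unit is part of the location's real environment → diegetic.
(3) is non-diegetic: nothing in the forecourt produces it and the characters don't hear it — pure soundtrack.
Only (3) is non-diegetic.

3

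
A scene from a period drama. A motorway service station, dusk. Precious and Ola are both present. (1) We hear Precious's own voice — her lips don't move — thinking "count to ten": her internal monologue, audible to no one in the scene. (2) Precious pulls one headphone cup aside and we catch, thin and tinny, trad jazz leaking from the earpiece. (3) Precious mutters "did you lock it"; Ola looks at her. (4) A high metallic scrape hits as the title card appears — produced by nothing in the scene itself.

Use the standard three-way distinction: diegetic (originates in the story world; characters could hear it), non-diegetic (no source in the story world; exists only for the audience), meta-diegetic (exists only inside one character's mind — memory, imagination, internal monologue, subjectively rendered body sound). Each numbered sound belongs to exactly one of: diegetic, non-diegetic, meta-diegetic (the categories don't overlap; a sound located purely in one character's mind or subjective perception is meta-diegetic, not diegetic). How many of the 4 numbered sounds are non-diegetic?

1

(1) Precious's thought-voice: a private mental sound no other character can hear → meta-diegetic.
Sound (2): it's leaking from a physical pair of headphones in the scene, so diegetic.
Sound (3): spoken by a character present in the story world, so diegetic.
(4) is non-diegetic: an editorial stinger — it belongs to the cut, not the story world.
Non-diegetic: (4) — that's 1.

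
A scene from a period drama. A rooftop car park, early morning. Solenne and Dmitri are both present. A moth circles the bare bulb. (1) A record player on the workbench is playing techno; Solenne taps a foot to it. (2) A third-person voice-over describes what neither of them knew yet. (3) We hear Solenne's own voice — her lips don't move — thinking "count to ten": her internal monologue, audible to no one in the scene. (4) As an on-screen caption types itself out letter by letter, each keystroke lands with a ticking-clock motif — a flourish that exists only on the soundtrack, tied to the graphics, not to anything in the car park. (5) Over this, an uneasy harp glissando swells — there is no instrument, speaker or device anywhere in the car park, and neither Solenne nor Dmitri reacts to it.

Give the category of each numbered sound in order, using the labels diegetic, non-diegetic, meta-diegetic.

Sound (1): a record player is a physical source in the scene and Solenne reacts to it, so diegetic.
(2) is non-diegetic: the narrator exists outside the story world, addressing only the audience.
(3) is meta-diegetic: it's Solenne's unspoken thought, heard only by the audience via her subjectivity.
(4) is non-diegetic: the caption isn't part of the story world, so neither is the sound tied to it.
(5) it has no source in the story world and no character can hear it — it's underscore → non-diegetic.

diegetic, non-diegetic, meta-diegetic, non-diegetic, non-diegetic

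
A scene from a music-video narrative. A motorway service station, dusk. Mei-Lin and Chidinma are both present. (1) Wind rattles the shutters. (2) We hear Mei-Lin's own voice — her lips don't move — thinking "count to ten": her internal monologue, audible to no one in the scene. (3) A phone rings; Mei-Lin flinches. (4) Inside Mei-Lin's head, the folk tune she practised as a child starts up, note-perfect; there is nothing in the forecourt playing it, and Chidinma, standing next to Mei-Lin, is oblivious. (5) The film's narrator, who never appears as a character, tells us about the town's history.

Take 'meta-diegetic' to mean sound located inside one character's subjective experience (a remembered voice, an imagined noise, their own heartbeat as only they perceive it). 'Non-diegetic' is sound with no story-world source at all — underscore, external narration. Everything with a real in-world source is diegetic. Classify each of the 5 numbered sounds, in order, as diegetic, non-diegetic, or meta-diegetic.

diegetic, meta-diegetic, diegetic, meta-diegetic, non-diegetic

Sound (1): it's the actual ambient sound of the location, so diegetic.
(2) is meta-diegetic: internal monologue — inside Mei-Lin's mind, not spoken into the scene.
(3) the sound comes from a phone physically present in the location → diegetic.
(4) the music is a memory playing inside Mei-Lin's mind alone; no real-world source, Chidinma can't hear it → meta-diegetic.
Sound (5): the narrator exists outside the story world, addressing only the audience, so non-diegetic.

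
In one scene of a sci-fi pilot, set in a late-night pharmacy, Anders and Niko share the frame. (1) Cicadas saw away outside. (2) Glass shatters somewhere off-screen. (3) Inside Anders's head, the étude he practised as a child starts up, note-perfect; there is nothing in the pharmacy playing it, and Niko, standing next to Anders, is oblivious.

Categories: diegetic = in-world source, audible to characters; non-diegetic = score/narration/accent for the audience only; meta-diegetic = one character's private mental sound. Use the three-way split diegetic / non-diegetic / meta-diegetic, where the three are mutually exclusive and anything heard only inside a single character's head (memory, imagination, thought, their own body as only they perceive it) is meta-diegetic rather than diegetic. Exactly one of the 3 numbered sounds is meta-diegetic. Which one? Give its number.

(1) ambient/room sound belonging to the story's physical space → diegetic.
Sound (2): glass is a real object/event in the scene's world, so diegetic.
(3) is meta-diegetic: remembered music, private to Anders — Niko is oblivious because it isn't in the room.
Only (3) is meta-diegetic.

3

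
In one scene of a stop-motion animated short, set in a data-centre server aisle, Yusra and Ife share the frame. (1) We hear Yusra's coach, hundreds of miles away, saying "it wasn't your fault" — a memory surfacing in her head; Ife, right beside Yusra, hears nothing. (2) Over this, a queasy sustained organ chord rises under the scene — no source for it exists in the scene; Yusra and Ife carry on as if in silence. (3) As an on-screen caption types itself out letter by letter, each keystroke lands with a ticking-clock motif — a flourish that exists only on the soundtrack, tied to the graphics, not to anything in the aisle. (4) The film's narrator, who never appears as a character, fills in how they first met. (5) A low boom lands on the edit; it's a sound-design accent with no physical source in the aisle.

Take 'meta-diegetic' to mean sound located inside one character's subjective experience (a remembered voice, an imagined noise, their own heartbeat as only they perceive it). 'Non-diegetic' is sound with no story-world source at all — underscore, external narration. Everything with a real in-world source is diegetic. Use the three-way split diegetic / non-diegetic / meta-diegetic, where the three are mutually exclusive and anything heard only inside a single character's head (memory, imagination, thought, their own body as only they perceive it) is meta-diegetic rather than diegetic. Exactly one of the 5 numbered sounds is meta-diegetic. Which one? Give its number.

Sound (1): the voice is a memory playing only inside Yusra's mind; Ife can't hear it, so meta-diegetic.
(2) is non-diegetic: nothing in the aisle produces it and the characters don't hear it — pure soundtrack.
Sound (3): the caption isn't part of the story world, so neither is the sound tied to it, so non-diegetic.
(4) is non-diegetic: the narrator exists outside the story world, addressing only the audience.
(5) is non-diegetic: an editorial stinger — it belongs to the cut, not the story world.
Only (1) is meta-diegetic.

1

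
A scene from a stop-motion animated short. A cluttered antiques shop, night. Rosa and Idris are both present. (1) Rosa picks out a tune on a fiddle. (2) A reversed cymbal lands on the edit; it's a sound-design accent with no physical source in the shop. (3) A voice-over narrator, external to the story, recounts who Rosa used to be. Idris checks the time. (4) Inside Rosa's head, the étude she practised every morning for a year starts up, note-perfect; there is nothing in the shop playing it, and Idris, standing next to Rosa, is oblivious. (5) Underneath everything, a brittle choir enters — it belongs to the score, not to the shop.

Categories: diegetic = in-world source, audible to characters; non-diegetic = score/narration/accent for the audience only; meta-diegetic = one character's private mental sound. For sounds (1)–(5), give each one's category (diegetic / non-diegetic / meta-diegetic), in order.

Sound (1): Rosa is producing the music live, in the story world, so diegetic.
(2) is non-diegetic: it's a sound-design accent with no in-world source; no one in the scene can hear it.
(3) is non-diegetic: external voice-over — not a character, not heard by anyone in the scene.
(4) is meta-diegetic: the music is a memory playing inside Rosa's mind alone; no real-world source, Idris can't hear it.
Sound (5): it has no source in the story world and no character can hear it — it's underscore, so non-diegetic.

diegetic, non-diegetic, non-diegetic, meta-diegetic, non-diegetic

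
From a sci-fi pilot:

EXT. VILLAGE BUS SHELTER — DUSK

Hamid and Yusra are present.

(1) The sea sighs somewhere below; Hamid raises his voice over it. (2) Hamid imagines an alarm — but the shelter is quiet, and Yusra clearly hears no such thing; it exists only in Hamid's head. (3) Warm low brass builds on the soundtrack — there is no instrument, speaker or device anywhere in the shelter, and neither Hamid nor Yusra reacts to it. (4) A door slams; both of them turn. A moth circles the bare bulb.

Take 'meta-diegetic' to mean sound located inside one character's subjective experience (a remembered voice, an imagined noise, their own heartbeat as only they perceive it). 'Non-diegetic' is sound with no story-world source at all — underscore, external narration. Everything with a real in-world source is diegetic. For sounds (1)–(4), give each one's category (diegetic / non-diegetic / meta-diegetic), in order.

diegetic, meta-diegetic, non-diegetic, diegetic

(1) is diegetic: it's the actual ambient sound of the location.
(2) is meta-diegetic: Hamid alone 'hears' it — an imagined sound, not present in the space.
(3) score with no on-screen or off-screen source; it exists for the audience alone → non-diegetic.
Sound (4): a door is a real object/event in the scene's world, so diegetic.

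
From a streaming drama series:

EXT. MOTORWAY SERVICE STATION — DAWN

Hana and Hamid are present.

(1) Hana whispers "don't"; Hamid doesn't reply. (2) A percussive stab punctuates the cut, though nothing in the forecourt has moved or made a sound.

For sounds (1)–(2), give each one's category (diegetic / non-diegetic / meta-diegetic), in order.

diegetic, non-diegetic

(1) is diegetic: spoken by a character present in the story world.
(2) an editorial stinger — it belongs to the cut, not the story world → non-diegetic.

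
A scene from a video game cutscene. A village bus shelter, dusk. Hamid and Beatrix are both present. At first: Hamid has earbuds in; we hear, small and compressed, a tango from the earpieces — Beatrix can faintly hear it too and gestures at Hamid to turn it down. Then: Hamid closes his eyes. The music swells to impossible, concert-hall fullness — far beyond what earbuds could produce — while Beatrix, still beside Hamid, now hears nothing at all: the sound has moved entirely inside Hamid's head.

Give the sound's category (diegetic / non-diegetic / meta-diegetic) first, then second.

First: the earbuds are a physical source both characters can hear → diegetic.
Second: the music now exists only as Hamid's subjective experience; Beatrix can no longer hear it → meta-diegetic.

diegetic, meta-diegetic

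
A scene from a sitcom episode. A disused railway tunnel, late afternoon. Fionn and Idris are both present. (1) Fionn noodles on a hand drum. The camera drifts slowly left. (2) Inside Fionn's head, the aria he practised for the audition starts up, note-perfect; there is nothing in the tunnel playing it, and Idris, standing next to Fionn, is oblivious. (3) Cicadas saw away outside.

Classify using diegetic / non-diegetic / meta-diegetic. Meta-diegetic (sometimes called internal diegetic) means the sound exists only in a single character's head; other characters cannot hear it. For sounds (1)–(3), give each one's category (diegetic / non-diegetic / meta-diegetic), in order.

diegetic, meta-diegetic, diegetic

Sound (1): the instrument and the performer are both in the scene, so diegetic.
Sound (2): remembered music, private to Fionn — Idris is oblivious because it isn't in the room, so meta-diegetic.
(3) is diegetic: it's the actual ambient sound of the location.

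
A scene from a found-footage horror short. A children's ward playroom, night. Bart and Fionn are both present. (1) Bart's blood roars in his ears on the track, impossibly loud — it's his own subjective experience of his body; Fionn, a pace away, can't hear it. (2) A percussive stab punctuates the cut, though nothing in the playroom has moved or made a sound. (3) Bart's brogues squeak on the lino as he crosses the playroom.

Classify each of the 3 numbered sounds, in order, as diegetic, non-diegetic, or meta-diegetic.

meta-diegetic, non-diegetic, diegetic

(1) point-of-audition from inside Bart's body; not a sound in the room → meta-diegetic.
(2) it's a sound-design accent with no in-world source; no one in the scene can hear it → non-diegetic.
(3) it's the physical sound of Bart moving in the space → diegetic.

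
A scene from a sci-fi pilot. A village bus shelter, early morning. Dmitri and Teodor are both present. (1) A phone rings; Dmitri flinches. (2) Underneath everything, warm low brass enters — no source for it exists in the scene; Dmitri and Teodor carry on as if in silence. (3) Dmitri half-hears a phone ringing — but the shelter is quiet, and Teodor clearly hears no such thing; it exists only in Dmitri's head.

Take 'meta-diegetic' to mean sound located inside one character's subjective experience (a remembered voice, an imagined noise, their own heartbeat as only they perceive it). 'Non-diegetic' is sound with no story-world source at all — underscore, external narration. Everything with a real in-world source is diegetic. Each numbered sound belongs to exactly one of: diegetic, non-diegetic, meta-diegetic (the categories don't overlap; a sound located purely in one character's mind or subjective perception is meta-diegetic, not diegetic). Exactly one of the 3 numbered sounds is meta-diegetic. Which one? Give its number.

(1) a phone is a real object/event in the scene's world → diegetic.
(2) score with no on-screen or off-screen source; it exists for the audience alone → non-diegetic.
(3) is meta-diegetic: Dmitri alone 'hears' it — an imagined sound, not present in the space.
Only (3) is meta-diegetic.

3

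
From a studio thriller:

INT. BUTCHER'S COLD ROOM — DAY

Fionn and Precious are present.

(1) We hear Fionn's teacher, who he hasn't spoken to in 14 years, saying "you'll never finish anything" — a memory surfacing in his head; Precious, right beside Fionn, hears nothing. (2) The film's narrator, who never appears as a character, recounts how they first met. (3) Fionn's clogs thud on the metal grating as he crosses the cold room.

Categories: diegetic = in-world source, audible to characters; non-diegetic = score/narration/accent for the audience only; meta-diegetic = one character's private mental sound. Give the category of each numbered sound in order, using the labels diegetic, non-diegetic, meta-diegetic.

meta-diegetic, non-diegetic, diegetic

(1) it's Fionn's recollection rendered as sound; the other character can't hear it → meta-diegetic.
Sound (2): commentary laid over the scene from outside the fiction, so non-diegetic.
Sound (3): a character's body making contact with the set — an in-world sound, so diegetic.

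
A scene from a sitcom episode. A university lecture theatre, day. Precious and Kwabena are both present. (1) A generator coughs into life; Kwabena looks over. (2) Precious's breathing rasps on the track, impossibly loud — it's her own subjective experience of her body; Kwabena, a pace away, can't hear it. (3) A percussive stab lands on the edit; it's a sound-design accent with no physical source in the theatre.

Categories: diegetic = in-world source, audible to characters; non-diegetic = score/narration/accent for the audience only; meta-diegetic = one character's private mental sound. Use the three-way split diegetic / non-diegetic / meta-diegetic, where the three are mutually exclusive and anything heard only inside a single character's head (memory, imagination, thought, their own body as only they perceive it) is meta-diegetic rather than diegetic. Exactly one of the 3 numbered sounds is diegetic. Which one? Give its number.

(1) is diegetic: a generator is a real object/event in the scene's world.
(2) a subjective body sound — Precious's private perception, inaudible to Kwabena → meta-diegetic.
(3) it's a sound-design accent with no in-world source; no one in the scene can hear it → non-diegetic.
Only (1) is diegetic.

1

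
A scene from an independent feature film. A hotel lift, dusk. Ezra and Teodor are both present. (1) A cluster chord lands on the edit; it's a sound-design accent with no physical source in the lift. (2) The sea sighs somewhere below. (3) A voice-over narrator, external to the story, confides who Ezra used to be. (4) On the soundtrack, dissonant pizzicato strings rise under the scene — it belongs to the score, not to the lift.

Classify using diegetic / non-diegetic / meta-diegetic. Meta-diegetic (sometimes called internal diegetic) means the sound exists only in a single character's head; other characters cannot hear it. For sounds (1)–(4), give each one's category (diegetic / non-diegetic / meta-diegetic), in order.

(1) it's a sound-design accent with no in-world source; no one in the scene can hear it → non-diegetic.
(2) ambient/room sound belonging to the story's physical space → diegetic.
(3) commentary laid over the scene from outside the fiction → non-diegetic.
(4) is non-diegetic: nothing in the lift produces it and the characters don't hear it — pure soundtrack.

non-diegetic, diegetic, non-diegetic, non-diegetic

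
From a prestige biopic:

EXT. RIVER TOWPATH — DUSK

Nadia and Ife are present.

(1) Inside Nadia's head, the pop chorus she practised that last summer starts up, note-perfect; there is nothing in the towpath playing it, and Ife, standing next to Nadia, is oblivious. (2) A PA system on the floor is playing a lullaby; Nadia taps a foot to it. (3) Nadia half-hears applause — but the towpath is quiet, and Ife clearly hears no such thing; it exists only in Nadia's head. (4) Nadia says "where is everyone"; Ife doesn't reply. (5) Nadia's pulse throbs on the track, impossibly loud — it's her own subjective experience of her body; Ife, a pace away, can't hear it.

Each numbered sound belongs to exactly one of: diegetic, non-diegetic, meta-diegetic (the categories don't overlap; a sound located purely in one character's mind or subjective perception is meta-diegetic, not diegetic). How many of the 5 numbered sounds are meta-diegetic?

3

Sound (1): the music is a memory playing inside Nadia's mind alone; no real-world source, Ife can't hear it, so meta-diegetic.
(2) source music from a PA system, which exists in the story world → diegetic.
(3) subjective to Nadia: the towpath is silent and Ife hears nothing → meta-diegetic.
(4) is diegetic: Nadia is a character speaking aloud in the scene.
(5) a subjective body sound — Nadia's private perception, inaudible to Ife → meta-diegetic.
So 3 of the 5 are meta-diegetic: (1), (3), (5).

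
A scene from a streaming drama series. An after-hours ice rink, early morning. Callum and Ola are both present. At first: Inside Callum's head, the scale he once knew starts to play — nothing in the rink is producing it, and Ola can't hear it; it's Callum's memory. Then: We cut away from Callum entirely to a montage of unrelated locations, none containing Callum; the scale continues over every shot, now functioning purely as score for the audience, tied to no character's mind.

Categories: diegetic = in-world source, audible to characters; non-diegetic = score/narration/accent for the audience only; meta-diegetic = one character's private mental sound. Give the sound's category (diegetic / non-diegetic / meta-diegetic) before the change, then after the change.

Before the change: the music lives inside Callum's mind alone; Ola can't hear it → meta-diegetic.
After the change: once it plays over shots Callum isn't in, detached from any character's subjectivity, it's conventional underscore → non-diegetic.

meta-diegetic, non-diegetic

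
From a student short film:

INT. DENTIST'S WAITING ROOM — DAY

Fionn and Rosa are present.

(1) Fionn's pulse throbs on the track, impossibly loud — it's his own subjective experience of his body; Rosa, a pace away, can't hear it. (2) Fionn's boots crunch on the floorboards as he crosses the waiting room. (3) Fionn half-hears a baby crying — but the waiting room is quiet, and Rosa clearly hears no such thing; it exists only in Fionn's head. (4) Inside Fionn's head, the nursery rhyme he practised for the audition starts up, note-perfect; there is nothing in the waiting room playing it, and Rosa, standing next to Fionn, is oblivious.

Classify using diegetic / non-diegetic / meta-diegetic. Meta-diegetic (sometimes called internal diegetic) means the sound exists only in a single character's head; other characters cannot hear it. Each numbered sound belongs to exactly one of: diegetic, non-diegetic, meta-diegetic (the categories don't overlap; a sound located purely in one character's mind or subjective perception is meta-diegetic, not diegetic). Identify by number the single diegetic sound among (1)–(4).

2

Sound (1): it's Fionn's internal bodily sensation rendered as sound; only Fionn 'hears' it, so meta-diegetic.
Sound (2): a character's body making contact with the set — an in-world sound, so diegetic.
(3) the sound is imagined by Fionn; nothing in the story world is producing it and Rosa can't hear it → meta-diegetic.
(4) remembered music, private to Fionn — Rosa is oblivious because it isn't in the room → meta-diegetic.
Only (2) is diegetic.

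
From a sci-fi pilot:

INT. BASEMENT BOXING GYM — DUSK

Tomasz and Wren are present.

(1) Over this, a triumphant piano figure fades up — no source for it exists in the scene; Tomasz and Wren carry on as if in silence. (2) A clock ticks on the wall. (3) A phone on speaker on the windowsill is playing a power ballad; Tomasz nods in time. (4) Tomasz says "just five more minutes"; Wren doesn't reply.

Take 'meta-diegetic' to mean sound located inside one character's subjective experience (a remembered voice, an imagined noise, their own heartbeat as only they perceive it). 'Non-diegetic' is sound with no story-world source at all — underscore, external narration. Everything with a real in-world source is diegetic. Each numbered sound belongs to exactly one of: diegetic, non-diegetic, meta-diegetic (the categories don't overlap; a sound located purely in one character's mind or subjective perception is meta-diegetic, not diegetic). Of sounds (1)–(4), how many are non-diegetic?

(1) is non-diegetic: it has no source in the story world and no character can hear it — it's underscore.
(2) the sound comes from a clock physically present in the location → diegetic.
(3) the music comes from an on-screen device that Tomasz responds to → diegetic.
(4) on-screen dialogue — Tomasz speaks and Wren is there to hear → diegetic.
So 1 of the 4 is non-diegetic: (1).

1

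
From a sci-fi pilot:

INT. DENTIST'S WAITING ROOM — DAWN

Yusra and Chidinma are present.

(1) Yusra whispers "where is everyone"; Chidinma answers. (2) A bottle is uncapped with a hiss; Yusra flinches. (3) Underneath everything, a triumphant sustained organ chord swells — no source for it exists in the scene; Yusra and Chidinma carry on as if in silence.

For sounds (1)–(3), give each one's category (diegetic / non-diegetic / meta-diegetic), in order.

(1) is diegetic: spoken by a character present in the story world.
(2) is diegetic: an in-world source (a bottle); characters could hear it.
Sound (3): score with no on-screen or off-screen source; it exists for the audience alone, so non-diegetic.

diegetic, diegetic, non-diegetic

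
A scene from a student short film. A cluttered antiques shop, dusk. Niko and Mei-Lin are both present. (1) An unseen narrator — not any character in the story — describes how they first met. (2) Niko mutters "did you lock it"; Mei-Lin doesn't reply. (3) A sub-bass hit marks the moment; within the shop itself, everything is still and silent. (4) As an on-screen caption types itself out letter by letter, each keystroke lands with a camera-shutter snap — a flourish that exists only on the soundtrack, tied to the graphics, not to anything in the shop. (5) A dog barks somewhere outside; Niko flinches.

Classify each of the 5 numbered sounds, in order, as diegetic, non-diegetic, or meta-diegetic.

non-diegetic, diegetic, non-diegetic, non-diegetic, diegetic

(1) external voice-over — not a character, not heard by anyone in the scene → non-diegetic.
Sound (2): spoken by a character present in the story world, so diegetic.
(3) is non-diegetic: it's a sound-design accent with no in-world source; no one in the scene can hear it.
Sound (4): the caption isn't part of the story world, so neither is the sound tied to it, so non-diegetic.
(5) the sound comes from a dog physically present in the location → diegetic.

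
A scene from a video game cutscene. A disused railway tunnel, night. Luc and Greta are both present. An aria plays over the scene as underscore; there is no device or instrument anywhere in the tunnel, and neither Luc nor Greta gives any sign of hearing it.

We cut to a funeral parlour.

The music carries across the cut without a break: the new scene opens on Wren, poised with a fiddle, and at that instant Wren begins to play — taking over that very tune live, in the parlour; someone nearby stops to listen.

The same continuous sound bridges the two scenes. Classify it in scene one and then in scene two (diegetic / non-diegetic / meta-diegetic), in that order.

Scene one: there's no in-world source anywhere and no character hears it — underscore for the audience only → non-diegetic.
Scene two: from the moment Wren starts playing, the tune is being performed on a fiddle inside the story world and another character hears it → diegetic.

non-diegetic, diegetic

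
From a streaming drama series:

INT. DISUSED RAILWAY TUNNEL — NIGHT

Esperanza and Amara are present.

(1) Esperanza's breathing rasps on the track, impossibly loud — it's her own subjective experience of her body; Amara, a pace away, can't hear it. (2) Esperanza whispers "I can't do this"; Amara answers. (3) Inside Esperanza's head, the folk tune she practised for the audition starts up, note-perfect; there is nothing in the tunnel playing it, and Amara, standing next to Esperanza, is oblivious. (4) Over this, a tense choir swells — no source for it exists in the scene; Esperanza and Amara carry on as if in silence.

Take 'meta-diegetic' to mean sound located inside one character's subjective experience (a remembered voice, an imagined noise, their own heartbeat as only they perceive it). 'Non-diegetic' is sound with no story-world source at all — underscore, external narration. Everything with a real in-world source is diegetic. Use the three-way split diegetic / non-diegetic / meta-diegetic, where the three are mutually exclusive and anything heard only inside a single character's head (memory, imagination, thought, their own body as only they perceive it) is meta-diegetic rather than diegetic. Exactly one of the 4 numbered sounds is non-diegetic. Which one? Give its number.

Sound (1): a subjective body sound — Esperanza's private perception, inaudible to Amara, so meta-diegetic.
(2) on-screen dialogue — Esperanza speaks and Amara is there to hear → diegetic.
(3) remembered music, private to Esperanza — Amara is oblivious because it isn't in the room → meta-diegetic.
(4) is non-diegetic: nothing in the tunnel produces it and the characters don't hear it — pure soundtrack.
Only (4) is non-diegetic.

4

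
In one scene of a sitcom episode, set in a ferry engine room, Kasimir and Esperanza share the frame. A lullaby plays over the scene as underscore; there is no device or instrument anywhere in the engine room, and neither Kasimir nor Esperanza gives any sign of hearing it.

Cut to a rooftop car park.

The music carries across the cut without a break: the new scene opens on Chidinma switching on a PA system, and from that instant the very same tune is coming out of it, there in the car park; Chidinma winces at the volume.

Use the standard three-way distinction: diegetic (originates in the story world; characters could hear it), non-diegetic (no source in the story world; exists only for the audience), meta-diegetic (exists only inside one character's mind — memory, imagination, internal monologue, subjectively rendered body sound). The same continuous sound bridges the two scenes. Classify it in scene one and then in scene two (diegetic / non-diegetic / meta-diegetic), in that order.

non-diegetic, diegetic

Scene one: there's no in-world source anywhere and no character hears it — underscore for the audience only → non-diegetic.
Scene two: once Chidinma turns on a PA system, the music has a real source in the story world and Chidinma reacts to it → diegetic.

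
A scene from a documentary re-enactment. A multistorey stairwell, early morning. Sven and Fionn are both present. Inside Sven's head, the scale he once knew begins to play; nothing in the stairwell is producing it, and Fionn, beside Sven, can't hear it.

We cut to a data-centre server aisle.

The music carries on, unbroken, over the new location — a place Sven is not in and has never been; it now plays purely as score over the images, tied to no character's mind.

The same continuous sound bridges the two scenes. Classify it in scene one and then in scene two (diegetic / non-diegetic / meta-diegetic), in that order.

meta-diegetic, non-diegetic

Scene one: the music exists only inside Sven's mind; Fionn can't hear it → meta-diegetic.
Scene two: it's detached from Sven entirely and plays over unrelated images with no in-world source — conventional underscore → non-diegetic.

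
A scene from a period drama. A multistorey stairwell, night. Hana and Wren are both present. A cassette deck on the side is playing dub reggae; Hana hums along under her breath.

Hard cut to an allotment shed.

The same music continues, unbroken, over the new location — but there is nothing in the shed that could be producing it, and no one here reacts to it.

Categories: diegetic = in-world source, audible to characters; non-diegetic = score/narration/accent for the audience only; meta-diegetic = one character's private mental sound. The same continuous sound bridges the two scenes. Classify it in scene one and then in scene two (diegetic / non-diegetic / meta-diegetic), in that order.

diegetic, non-diegetic

Scene one: a cassette deck is an on-screen source and Hana reacts to it → diegetic.
Scene two: there is no source in the shed and no one hears it — it's now underscore → non-diegetic.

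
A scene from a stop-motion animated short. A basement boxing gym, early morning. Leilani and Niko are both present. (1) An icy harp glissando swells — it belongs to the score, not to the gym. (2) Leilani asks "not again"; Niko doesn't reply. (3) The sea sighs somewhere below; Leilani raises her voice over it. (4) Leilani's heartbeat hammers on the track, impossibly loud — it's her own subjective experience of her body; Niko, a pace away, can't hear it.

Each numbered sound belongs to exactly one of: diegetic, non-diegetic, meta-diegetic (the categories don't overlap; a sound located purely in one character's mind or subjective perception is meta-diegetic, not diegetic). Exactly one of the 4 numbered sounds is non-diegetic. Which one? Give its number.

Sound (1): it has no source in the story world and no character can hear it — it's underscore, so non-diegetic.
Sound (2): Leilani is a character speaking aloud in the scene, so diegetic.
(3) the sea is part of the location's real environment → diegetic.
(4) it's Leilani's internal bodily sensation rendered as sound; only Leilani 'hears' it → meta-diegetic.
Only (1) is non-diegetic.

1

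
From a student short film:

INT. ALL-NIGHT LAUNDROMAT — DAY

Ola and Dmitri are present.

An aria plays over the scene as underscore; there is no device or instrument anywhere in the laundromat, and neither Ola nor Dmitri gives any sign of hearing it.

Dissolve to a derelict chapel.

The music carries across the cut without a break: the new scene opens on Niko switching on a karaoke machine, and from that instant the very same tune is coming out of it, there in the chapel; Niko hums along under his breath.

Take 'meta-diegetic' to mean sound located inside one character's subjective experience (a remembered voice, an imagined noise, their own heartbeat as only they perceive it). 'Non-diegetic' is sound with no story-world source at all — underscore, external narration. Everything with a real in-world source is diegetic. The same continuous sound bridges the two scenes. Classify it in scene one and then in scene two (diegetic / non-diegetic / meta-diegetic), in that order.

Scene one: there's no in-world source anywhere and no character hears it — underscore for the audience only → non-diegetic.
Scene two: once Niko turns on a karaoke machine, the music has a real source in the story world and Niko reacts to it → diegetic.

non-diegetic, diegetic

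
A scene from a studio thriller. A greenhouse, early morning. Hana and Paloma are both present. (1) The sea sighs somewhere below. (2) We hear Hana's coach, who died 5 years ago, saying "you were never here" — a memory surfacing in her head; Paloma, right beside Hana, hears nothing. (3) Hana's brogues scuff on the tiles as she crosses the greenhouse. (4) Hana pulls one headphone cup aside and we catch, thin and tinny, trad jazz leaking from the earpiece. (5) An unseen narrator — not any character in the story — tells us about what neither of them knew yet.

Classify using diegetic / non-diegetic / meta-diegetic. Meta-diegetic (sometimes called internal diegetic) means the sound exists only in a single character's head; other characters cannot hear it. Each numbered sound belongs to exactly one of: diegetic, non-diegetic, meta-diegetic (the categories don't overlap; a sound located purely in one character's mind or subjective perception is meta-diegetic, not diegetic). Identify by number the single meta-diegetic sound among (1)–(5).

(1) it's the actual ambient sound of the location → diegetic.
(2) is meta-diegetic: the voice is a memory playing only inside Hana's mind; Paloma can't hear it.
(3) is diegetic: it's the physical sound of Hana moving in the space.
(4) the headphones are an on-screen source → diegetic.
(5) the narrator exists outside the story world, addressing only the audience → non-diegetic.
Only (2) is meta-diegetic.

2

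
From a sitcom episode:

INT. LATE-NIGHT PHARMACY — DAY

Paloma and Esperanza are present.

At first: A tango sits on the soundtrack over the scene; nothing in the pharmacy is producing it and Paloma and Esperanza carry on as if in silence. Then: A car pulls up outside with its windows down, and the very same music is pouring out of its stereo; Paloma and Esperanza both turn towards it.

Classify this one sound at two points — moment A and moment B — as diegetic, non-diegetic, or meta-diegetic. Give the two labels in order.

Moment A: no in-world source exists and no character can hear it — underscore → non-diegetic.
Moment B: the car stereo is now a real source in the story world and the characters hear it → diegetic.

non-diegetic, diegetic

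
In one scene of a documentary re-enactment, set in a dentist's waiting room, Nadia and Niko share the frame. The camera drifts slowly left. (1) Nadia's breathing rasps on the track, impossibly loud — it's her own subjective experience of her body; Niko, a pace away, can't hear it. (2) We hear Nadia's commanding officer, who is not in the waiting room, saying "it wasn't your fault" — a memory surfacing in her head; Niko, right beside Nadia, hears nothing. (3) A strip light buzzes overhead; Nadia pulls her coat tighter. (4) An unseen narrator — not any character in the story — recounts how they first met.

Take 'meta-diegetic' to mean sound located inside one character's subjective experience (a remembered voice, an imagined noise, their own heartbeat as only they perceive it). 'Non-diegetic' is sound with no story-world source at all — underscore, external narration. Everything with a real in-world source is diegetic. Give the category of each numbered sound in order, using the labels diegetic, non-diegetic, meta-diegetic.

meta-diegetic, meta-diegetic, diegetic, non-diegetic

Sound (1): it's Nadia's internal bodily sensation rendered as sound; only Nadia 'hears' it, so meta-diegetic.
(2) is meta-diegetic: the voice is a memory playing only inside Nadia's mind; Niko can't hear it.
Sound (3): it's the actual ambient sound of the location, so diegetic.
(4) is non-diegetic: the narrator exists outside the story world, addressing only the audience.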